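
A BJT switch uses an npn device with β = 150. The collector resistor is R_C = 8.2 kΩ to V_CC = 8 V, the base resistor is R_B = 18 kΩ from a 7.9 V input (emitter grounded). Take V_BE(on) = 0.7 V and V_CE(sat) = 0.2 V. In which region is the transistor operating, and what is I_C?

saturation; I_C ≈ 0.95 mA

Assume active: I_B = (7.9 − 0.7)/18 = 0.4 mA, giving I_C = β·I_B = 60 mA.
But then V_CE = 8 − 60×8.2 = -484 V < V_CE(sat) = 0.2 V — impossible in the active region.
So the transistor is saturated. With V_CE = 0.2 V, I_C = (V_CC − 0.2)/R_C = 7.8/8.2 = 0.951 mA.
Check: β·I_B = 60 mA > I_C = 0.951 mA, confirming saturation.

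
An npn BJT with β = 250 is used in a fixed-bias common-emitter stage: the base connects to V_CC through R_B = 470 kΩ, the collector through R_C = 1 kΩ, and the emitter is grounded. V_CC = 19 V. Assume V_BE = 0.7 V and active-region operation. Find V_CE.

Base loop: V_CC = I_B·R_B + V_BE, so I_B = (19 − 0.7)/470 kΩ = 0.0389 mA.
In the active region I_C = β·I_B = 250 × 0.0389 = 9.73 mA.
Collector loop: V_CE = V_CC − I_C·R_C = 19 − 9.73×1 = 9.27 V.
Since V_CE = 9.27 V > V_CE(sat) ≈ 0.2 V, the transistor is in the active region as assumed.

V_CE ≈ 9.3 V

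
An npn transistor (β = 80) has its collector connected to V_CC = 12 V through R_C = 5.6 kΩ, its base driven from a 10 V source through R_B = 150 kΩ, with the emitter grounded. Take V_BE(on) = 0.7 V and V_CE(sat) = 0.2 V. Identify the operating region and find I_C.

Assume active: I_B = (10 − 0.7)/150 = 0.062 mA, giving I_C = β·I_B = 4.96 mA.
But then V_CE = 12 − 4.96×5.6 = -15.8 V < V_CE(sat) = 0.2 V — impossible in the active region.
So the transistor is saturated. With V_CE = 0.2 V, I_C = (V_CC − 0.2)/R_C = 11.8/5.6 = 2.11 mA.
Check: β·I_B = 4.96 mA > I_C = 2.11 mA, confirming saturation.

saturation; I_C ≈ 2.1 mA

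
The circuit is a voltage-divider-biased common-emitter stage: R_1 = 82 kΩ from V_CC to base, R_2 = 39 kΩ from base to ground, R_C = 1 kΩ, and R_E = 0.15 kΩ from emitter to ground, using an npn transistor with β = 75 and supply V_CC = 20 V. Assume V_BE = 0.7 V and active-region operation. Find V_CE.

Thevenize the base divider: V_Th = V_CC·R_2/(R_1+R_2) = 20×39/121 = 6.45 V, R_Th = R_1‖R_2 = 26.4 kΩ.
Base-emitter loop: V_Th = I_B·R_Th + V_BE + (β+1)I_B·R_E, so I_B = (6.45 − 0.7) / (26.4 + 76×0.15) = 0.152 mA.
I_C = β·I_B = 75×0.152 = 11.4 mA, and I_E = (β+1)I_B = 11.5 mA.
V_CE = V_CC − I_C·R_C − I_E·R_E = 20 − 11.4×1 − 11.5×0.15 = 6.88 V.
V_CE = 6.88 V > 0.2 V confirms active-region operation.

V_CE ≈ 6.9 V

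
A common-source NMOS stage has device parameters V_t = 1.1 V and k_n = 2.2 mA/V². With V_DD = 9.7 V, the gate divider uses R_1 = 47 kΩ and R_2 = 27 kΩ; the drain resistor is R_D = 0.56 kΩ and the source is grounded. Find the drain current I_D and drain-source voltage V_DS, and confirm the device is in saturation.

V_G = V_DD·R_2/(R_1+R_2) = 9.7×27/74 = 3.54 V. With the source grounded, V_GS = V_G = 3.54 V.
Assume saturation: I_D = (k_n/2)(V_GS − V_t)² = (2.2/2)×(3.54 − 1.1)² = 1.1×2.44² = 6.54 mA.
V_DS = V_DD − I_D·R_D = 9.7 − 6.54×0.56 = 6.04 V.
Saturation requires V_DS ≥ V_GS − V_t = 2.44 V; 6.04 ≥ 2.44 ✓.

I_D ≈ 6.5 mA, V_DS ≈ 6 V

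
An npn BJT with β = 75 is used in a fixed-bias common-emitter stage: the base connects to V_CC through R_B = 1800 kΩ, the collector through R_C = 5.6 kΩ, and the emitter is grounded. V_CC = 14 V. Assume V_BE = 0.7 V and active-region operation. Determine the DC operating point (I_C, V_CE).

Base loop: V_CC = I_B·R_B + V_BE, so I_B = (14 − 0.7)/1800 kΩ = 0.00739 mA.
In the active region I_C = β·I_B = 75 × 0.00739 = 0.554 mA.
Collector loop: V_CE = V_CC − I_C·R_C = 14 − 0.554×5.6 = 10.9 V.
Since V_CE = 10.9 V > V_CE(sat) ≈ 0.2 V, the transistor is in the active region as assumed.

I_C ≈ 0.55 mA, V_CE ≈ 11 V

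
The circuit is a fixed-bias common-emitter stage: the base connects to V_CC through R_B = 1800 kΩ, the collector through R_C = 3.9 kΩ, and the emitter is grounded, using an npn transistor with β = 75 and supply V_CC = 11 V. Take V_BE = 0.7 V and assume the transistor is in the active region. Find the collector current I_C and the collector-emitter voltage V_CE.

Base loop: V_CC = I_B·R_B + V_BE, so I_B = (11 − 0.7)/1800 kΩ = 0.00572 mA.
In the active region I_C = β·I_B = 75 × 0.00572 = 0.429 mA.
Collector loop: V_CE = V_CC − I_C·R_C = 11 − 0.429×3.9 = 9.33 V.
Since V_CE = 9.33 V > V_CE(sat) ≈ 0.2 V, the transistor is in the active region as assumed.

I_C ≈ 0.43 mA, V_CE ≈ 9.3 V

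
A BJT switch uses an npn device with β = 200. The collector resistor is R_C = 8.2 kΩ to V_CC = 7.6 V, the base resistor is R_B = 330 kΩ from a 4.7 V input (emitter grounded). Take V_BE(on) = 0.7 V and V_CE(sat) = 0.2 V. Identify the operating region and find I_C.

saturation; I_C ≈ 0.9 mA

Assume active: I_B = (4.7 − 0.7)/330 = 0.0121 mA, giving I_C = β·I_B = 2.42 mA.
But then V_CE = 7.6 − 2.42×8.2 = -12.3 V < V_CE(sat) = 0.2 V — impossible in the active region.
So the transistor is saturated. With V_CE = 0.2 V, I_C = (V_CC − 0.2)/R_C = 7.4/8.2 = 0.902 mA.
Check: β·I_B = 2.42 mA > I_C = 0.902 mA, confirming saturation.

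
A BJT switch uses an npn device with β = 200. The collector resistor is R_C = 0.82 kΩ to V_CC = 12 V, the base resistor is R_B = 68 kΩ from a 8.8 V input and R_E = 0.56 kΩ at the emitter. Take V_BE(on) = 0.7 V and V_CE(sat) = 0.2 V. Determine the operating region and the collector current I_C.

Assume active: I_B = (8.8 − 0.7)/(68 + 201×0.56) = 0.0449 mA, I_C = β·I_B = 8.97 mA.
Then V_CE = 12 − 8.97×0.82 − 9.02×0.56 = -0.407 V < 0.2 V — the active assumption fails.
Re-solve with V_CE = 0.2 V. KCL at the emitter: V_E/R_E = (V_BB−0.7−V_E)/R_B + (V_CC−0.2−V_E)/R_C, giving V_E = 4.8 V.
I_C = (V_CC − 0.2 − V_E)/R_C = (11.8 − 4.8)/0.82 = 8.53 mA.
Check: I_B = (8.1 − 4.8)/68 = 0.0485 mA, and β·I_B = 9.69 mA > I_C, confirming saturation.

saturation; I_C ≈ 8.5 mA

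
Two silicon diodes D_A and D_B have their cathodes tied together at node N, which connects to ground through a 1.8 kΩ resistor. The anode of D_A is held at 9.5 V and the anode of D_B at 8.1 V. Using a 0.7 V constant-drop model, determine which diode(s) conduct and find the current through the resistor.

Assume both conduct. Then node N would need to be at both 9.5−0.7 = 8.8 V and 8.1−0.7 = 7.4 V, which is impossible.
Assume only D_A conducts: V_N = 9.5 − 0.7 = 8.8 V, so I_R = 8.8/1.8 = 4.89 mA.
Check D_B: its anode-to-cathode voltage is 8.1 − 8.8 = -0.7 V < 0.7 V, so it is off. The assumption is consistent.

Only D_A conducts; I_R ≈ 4.9 mA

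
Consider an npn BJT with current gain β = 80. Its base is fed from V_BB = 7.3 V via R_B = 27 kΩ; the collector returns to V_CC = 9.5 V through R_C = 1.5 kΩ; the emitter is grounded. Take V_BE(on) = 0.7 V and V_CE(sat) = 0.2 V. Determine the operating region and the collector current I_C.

saturation; I_C ≈ 6.2 mA

Assume active: I_B = (7.3 − 0.7)/27 = 0.244 mA, giving I_C = β·I_B = 19.6 mA.
But then V_CE = 9.5 − 19.6×1.5 = -19.8 V < V_CE(sat) = 0.2 V — impossible in the active region.
So the transistor is saturated. With V_CE = 0.2 V, I_C = (V_CC − 0.2)/R_C = 9.3/1.5 = 6.2 mA.
Check: β·I_B = 19.6 mA > I_C = 6.2 mA, confirming saturation.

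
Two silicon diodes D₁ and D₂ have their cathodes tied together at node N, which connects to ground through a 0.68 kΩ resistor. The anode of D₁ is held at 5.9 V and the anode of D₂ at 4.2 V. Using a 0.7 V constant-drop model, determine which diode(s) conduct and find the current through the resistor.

Only D₁ conducts; I_R ≈ 7.6 mA

Assume both conduct. Then node N would need to be at both 5.9−0.7 = 5.2 V and 4.2−0.7 = 3.5 V, which is impossible.
Assume only D₁ conducts: V_N = 5.9 − 0.7 = 5.2 V, so I_R = 5.2/0.68 = 7.65 mA.
Check D₂: its anode-to-cathode voltage is 4.2 − 5.2 = -1 V < 0.7 V, so it is off. The assumption is consistent.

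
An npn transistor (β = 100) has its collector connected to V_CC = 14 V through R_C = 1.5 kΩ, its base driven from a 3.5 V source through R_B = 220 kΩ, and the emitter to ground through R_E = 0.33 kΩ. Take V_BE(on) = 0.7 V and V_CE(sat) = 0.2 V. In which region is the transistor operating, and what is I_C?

active; I_C ≈ 1.1 mA

Assume active. Base-emitter loop: I_B = (V_BB − V_BE)/(R_B + (β+1)R_E) = (3.5 − 0.7)/(220 + 101×0.33) = 0.0111 mA.
I_C = β·I_B = 100×0.0111 = 1.11 mA.
V_CE = V_CC − I_C·R_C − I_E·R_E = 14 − 1.11×1.5 − 1.12×0.33 = 12 V > V_CE(sat), so the active-region assumption holds.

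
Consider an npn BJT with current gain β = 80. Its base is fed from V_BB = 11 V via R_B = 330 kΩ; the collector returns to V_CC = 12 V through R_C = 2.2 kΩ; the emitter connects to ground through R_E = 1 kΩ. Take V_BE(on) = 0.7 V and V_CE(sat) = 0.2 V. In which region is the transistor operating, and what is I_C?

Assume active. Base-emitter loop: I_B = (V_BB − V_BE)/(R_B + (β+1)R_E) = (11 − 0.7)/(330 + 81×1) = 0.0251 mA.
I_C = β·I_B = 80×0.0251 = 2 mA.
V_CE = V_CC − I_C·R_C − I_E·R_E = 12 − 2×2.2 − 2.03×1 = 5.56 V > V_CE(sat), so the active-region assumption holds.

active; I_C ≈ 2 mA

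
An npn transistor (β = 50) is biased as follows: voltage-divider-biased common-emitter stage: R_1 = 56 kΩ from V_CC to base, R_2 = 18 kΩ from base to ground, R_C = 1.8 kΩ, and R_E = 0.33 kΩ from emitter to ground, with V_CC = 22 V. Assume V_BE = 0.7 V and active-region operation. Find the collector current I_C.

Thevenize the base divider: V_Th = V_CC·R_2/(R_1+R_2) = 22×18/74 = 5.35 V, R_Th = R_1‖R_2 = 13.6 kΩ.
Base-emitter loop: V_Th = I_B·R_Th + V_BE + (β+1)I_B·R_E, so I_B = (5.35 − 0.7) / (13.6 + 51×0.33) = 0.153 mA.
I_C = β·I_B = 50×0.153 = 7.64 mA, and I_E = (β+1)I_B = 7.79 mA.
V_CE = V_CC − I_C·R_C − I_E·R_E = 22 − 7.64×1.8 − 7.79×0.33 = 5.68 V.
V_CE = 5.68 V > 0.2 V confirms active-region operation.

I_C ≈ 7.6 mA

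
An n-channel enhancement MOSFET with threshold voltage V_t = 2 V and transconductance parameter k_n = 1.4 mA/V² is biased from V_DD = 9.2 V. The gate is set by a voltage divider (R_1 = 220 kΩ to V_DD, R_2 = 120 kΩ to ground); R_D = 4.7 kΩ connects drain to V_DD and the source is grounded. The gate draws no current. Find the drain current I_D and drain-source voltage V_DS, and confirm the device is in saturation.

V_G = V_DD·R_2/(R_1+R_2) = 9.2×120/340 = 3.25 V. With the source grounded, V_GS = V_G = 3.25 V.
Assume saturation: I_D = (k_n/2)(V_GS − V_t)² = (1.4/2)×(3.25 − 2)² = 0.7×1.25² = 1.09 mA.
V_DS = V_DD − I_D·R_D = 9.2 − 1.09×4.7 = 4.08 V.
Saturation requires V_DS ≥ V_GS − V_t = 1.25 V; 4.08 ≥ 1.25 ✓.

I_D ≈ 1.1 mA, V_DS ≈ 4.1 V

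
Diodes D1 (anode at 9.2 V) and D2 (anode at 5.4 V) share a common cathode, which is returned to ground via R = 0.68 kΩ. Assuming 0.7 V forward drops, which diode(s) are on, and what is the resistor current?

Only D1 conducts; I_R ≈ 12 mA

Assume both conduct. Then node N would need to be at both 9.2−0.7 = 8.5 V and 5.4−0.7 = 4.7 V, which is impossible.
Assume only D1 conducts: V_N = 9.2 − 0.7 = 8.5 V, so I_R = 8.5/0.68 = 12.5 mA.
Check D2: its anode-to-cathode voltage is 5.4 − 8.5 = -3.1 V < 0.7 V, so it is off. The assumption is consistent.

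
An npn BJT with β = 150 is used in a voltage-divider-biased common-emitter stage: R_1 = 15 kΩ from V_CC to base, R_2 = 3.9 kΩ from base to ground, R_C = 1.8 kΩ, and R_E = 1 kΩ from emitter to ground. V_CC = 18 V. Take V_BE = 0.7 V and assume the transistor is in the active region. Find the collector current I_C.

I_C ≈ 2.9 mA

Thevenize the base divider: V_Th = V_CC·R_2/(R_1+R_2) = 18×3.9/18.9 = 3.71 V, R_Th = R_1‖R_2 = 3.1 kΩ.
Base-emitter loop: V_Th = I_B·R_Th + V_BE + (β+1)I_B·R_E, so I_B = (3.71 − 0.7) / (3.1 + 151×1) = 0.0196 mA.
I_C = β·I_B = 150×0.0196 = 2.93 mA, and I_E = (β+1)I_B = 2.95 mA.
V_CE = V_CC − I_C·R_C − I_E·R_E = 18 − 2.93×1.8 − 2.95×1 = 9.76 V.
V_CE = 9.76 V > 0.2 V confirms active-region operation.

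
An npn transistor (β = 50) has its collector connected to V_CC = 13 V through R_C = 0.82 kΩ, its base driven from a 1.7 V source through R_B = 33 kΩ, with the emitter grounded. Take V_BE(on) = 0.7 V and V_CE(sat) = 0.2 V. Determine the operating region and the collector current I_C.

Assume active. Base-emitter loop: I_B = (V_BB − V_BE)/R_B = (1.7 − 0.7)/33 = 0.0303 mA.
I_C = β·I_B = 50×0.0303 = 1.52 mA.
V_CE = V_CC − I_C·R_C = 13 − 1.52×0.82 = 11.8 V > V_CE(sat), so the active-region assumption holds.

active; I_C ≈ 1.5 mA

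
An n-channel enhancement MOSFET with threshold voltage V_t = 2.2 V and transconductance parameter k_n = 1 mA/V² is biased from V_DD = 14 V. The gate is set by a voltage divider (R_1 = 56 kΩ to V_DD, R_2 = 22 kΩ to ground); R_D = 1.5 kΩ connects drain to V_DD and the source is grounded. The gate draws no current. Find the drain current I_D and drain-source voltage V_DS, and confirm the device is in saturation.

I_D ≈ 1.5 mA, V_DS ≈ 12 V

V_G = V_DD·R_2/(R_1+R_2) = 14×22/78 = 3.95 V. With the source grounded, V_GS = V_G = 3.95 V.
Assume saturation: I_D = (k_n/2)(V_GS − V_t)² = (1/2)×(3.95 − 2.2)² = 0.5×1.75² = 1.53 mA.
V_DS = V_DD − I_D·R_D = 14 − 1.53×1.5 = 11.7 V.
Saturation requires V_DS ≥ V_GS − V_t = 1.75 V; 11.7 ≥ 1.75 ✓.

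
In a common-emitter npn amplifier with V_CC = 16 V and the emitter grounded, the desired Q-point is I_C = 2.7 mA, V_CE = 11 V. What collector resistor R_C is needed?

Collector loop: V_CC = I_C·R_C + V_CE.
R_C = (V_CC − V_CE)/I_C = (16 − 11)/2.7 = 1.85 kΩ.

R_C ≈ 1.9 kΩ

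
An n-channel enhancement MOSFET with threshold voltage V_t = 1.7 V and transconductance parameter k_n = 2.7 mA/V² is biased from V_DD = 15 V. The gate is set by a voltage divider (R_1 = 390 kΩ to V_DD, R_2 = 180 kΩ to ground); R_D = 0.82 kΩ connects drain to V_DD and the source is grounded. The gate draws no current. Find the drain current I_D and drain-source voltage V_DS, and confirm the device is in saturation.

V_G = V_DD·R_2/(R_1+R_2) = 15×180/570 = 4.74 V. With the source grounded, V_GS = V_G = 4.74 V.
Assume saturation: I_D = (k_n/2)(V_GS − V_t)² = (2.7/2)×(4.74 − 1.7)² = 1.35×3.04² = 12.5 mA.
V_DS = V_DD − I_D·R_D = 15 − 12.5×0.82 = 4.79 V.
Saturation requires V_DS ≥ V_GS − V_t = 3.04 V; 4.79 ≥ 3.04 ✓.

I_D ≈ 12 mA, V_DS ≈ 4.8 V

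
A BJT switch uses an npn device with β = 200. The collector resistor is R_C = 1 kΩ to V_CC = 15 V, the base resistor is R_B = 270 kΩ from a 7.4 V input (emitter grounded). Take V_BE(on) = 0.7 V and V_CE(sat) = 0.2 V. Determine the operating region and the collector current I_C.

Assume active. Base-emitter loop: I_B = (V_BB − V_BE)/R_B = (7.4 − 0.7)/270 = 0.0248 mA.
I_C = β·I_B = 200×0.0248 = 4.96 mA.
V_CE = V_CC − I_C·R_C = 15 − 4.96×1 = 10 V > V_CE(sat), so the active-region assumption holds.

active; I_C ≈ 5 mA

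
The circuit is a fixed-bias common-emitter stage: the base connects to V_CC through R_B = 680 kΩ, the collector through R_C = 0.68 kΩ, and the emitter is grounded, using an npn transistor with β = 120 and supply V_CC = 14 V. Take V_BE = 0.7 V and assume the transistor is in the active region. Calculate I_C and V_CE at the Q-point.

I_C ≈ 2.3 mA, V_CE ≈ 12 V

Base loop: V_CC = I_B·R_B + V_BE, so I_B = (14 − 0.7)/680 kΩ = 0.0196 mA.
In the active region I_C = β·I_B = 120 × 0.0196 = 2.35 mA.
Collector loop: V_CE = V_CC − I_C·R_C = 14 − 2.35×0.68 = 12.4 V.
Since V_CE = 12.4 V > V_CE(sat) ≈ 0.2 V, the transistor is in the active region as assumed.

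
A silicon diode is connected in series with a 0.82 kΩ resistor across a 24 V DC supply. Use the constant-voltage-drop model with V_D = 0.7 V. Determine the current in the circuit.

I ≈ 28 mA

KVL around the loop: 24 = V_D + I·R = 0.7 + I × 0.82 kΩ.
So I = (24 − 0.7) / 0.82 kΩ = 23.3 / 0.82 = 28.4 mA.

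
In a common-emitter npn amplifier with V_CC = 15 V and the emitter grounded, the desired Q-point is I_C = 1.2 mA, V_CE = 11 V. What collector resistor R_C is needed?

R_C ≈ 3.3 kΩ

Collector loop: V_CC = I_C·R_C + V_CE.
R_C = (V_CC − V_CE)/I_C = (15 − 11)/1.2 = 3.33 kΩ.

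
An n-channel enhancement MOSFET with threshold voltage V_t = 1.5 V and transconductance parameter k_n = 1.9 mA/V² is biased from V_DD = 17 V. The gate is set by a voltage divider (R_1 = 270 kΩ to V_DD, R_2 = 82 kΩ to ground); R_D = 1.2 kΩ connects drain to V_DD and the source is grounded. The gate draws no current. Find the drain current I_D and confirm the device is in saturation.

I_D ≈ 5.8 mA

V_G = V_DD·R_2/(R_1+R_2) = 17×82/352 = 3.96 V. With the source grounded, V_GS = V_G = 3.96 V.
Assume saturation: I_D = (k_n/2)(V_GS − V_t)² = (1.9/2)×(3.96 − 1.5)² = 0.95×2.46² = 5.75 mA.
V_DS = V_DD − I_D·R_D = 17 − 5.75×1.2 = 10.1 V.
Saturation requires V_DS ≥ V_GS − V_t = 2.46 V; 10.1 ≥ 2.46 ✓.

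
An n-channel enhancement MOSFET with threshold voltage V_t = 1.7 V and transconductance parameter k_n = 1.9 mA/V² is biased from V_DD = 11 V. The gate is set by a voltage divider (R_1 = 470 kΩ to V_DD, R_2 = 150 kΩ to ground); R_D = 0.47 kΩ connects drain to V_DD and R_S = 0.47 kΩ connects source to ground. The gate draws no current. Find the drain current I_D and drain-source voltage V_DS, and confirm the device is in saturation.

I_D ≈ 0.5 mA, V_DS ≈ 11 V

V_G = V_DD·R_2/(R_1+R_2) = 11×150/620 = 2.66 V.
Assume saturation: I_D = (k_n/2)(V_GS − V_t)² with V_GS = V_G − I_D·R_S = 2.66 − 0.47·I_D.
Substituting gives 0.21·I_D² − 1.86·I_D + 0.878 = 0, with roots I_D = 0.501 or 8.36 mA.
The root I_D = 8.36 mA gives V_GS = -1.27 V ≤ V_t, so take I_D = 0.501 mA.
Then V_GS = 2.43 V and V_DS = V_DD − I_D(R_D+R_S) = 11 − 0.501×0.94 = 10.5 V.
Saturation requires V_DS ≥ V_GS − V_t = 0.726 V; 10.5 ≥ 0.726 ✓.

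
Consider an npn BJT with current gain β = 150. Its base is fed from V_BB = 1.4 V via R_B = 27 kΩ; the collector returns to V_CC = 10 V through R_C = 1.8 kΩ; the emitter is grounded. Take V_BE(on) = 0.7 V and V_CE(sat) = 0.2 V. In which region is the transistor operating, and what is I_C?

Assume active. Base-emitter loop: I_B = (V_BB − V_BE)/R_B = (1.4 − 0.7)/27 = 0.0259 mA.
I_C = β·I_B = 150×0.0259 = 3.89 mA.
V_CE = V_CC − I_C·R_C = 10 − 3.89×1.8 = 3 V > V_CE(sat), so the active-region assumption holds.

active; I_C ≈ 3.9 mA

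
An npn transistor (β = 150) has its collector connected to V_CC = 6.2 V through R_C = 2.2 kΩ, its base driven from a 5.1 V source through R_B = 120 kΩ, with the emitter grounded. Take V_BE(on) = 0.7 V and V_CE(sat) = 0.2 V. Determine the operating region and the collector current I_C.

saturation; I_C ≈ 2.7 mA

Assume active: I_B = (5.1 − 0.7)/120 = 0.0367 mA, giving I_C = β·I_B = 5.5 mA.
But then V_CE = 6.2 − 5.5×2.2 = -5.9 V < V_CE(sat) = 0.2 V — impossible in the active region.
So the transistor is saturated. With V_CE = 0.2 V, I_C = (V_CC − 0.2)/R_C = 6/2.2 = 2.73 mA.
Check: β·I_B = 5.5 mA > I_C = 2.73 mA, confirming saturation.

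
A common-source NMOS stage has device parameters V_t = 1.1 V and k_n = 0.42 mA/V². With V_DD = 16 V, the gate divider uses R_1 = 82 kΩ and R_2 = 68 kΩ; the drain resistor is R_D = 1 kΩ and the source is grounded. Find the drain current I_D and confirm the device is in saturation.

V_G = V_DD·R_2/(R_1+R_2) = 16×68/150 = 7.25 V. With the source grounded, V_GS = V_G = 7.25 V.
Assume saturation: I_D = (k_n/2)(V_GS − V_t)² = (0.42/2)×(7.25 − 1.1)² = 0.21×6.15² = 7.95 mA.
V_DS = V_DD − I_D·R_D = 16 − 7.95×1 = 8.05 V.
Saturation requires V_DS ≥ V_GS − V_t = 6.15 V; 8.05 ≥ 6.15 ✓.

I_D ≈ 8 mA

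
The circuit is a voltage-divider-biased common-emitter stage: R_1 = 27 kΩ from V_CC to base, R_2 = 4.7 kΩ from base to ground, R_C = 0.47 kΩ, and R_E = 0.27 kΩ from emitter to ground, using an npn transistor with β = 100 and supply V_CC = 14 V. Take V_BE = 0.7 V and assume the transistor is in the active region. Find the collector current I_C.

Thevenize the base divider: V_Th = V_CC·R_2/(R_1+R_2) = 14×4.7/31.7 = 2.08 V, R_Th = R_1‖R_2 = 4 kΩ.
Base-emitter loop: V_Th = I_B·R_Th + V_BE + (β+1)I_B·R_E, so I_B = (2.08 − 0.7) / (4 + 101×0.27) = 0.044 mA.
I_C = β·I_B = 100×0.044 = 4.4 mA, and I_E = (β+1)I_B = 4.44 mA.
V_CE = V_CC − I_C·R_C − I_E·R_E = 14 − 4.4×0.47 − 4.44×0.27 = 10.7 V.
V_CE = 10.7 V > 0.2 V confirms active-region operation.

I_C ≈ 4.4 mA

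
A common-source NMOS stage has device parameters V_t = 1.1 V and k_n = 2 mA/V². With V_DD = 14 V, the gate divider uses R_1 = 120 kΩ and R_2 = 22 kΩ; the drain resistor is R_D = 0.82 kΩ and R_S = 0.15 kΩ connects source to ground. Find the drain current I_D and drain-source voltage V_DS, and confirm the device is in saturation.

I_D ≈ 0.88 mA, V_DS ≈ 13 V

V_G = V_DD·R_2/(R_1+R_2) = 14×22/142 = 2.17 V.
Assume saturation: I_D = (k_n/2)(V_GS − V_t)² with V_GS = V_G − I_D·R_S = 2.17 − 0.15·I_D.
Substituting gives 0.0225·I_D² − 1.32·I_D + 1.14 = 0, with roots I_D = 0.878 or 57.8 mA.
The root I_D = 57.8 mA gives V_GS = -6.5 V ≤ V_t, so take I_D = 0.878 mA.
Then V_GS = 2.04 V and V_DS = V_DD − I_D(R_D+R_S) = 14 − 0.878×0.97 = 13.1 V.
Saturation requires V_DS ≥ V_GS − V_t = 0.937 V; 13.1 ≥ 0.937 ✓.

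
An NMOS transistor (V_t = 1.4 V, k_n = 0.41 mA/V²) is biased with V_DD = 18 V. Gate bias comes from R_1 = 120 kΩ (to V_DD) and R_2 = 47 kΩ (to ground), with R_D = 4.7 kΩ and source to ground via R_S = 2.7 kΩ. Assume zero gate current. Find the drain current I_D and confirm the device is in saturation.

V_G = V_DD·R_2/(R_1+R_2) = 18×47/167 = 5.07 V.
Assume saturation: I_D = (k_n/2)(V_GS − V_t)² with V_GS = V_G − I_D·R_S = 5.07 − 2.7·I_D.
Substituting gives 1.49·I_D² − 5.06·I_D + 2.75 = 0, with roots I_D = 0.682 or 2.7 mA.
The root I_D = 2.7 mA gives V_GS = -2.23 V ≤ V_t, so take I_D = 0.682 mA.
Then V_GS = 3.22 V and V_DS = V_DD − I_D(R_D+R_S) = 18 − 0.682×7.4 = 13 V.
Saturation requires V_DS ≥ V_GS − V_t = 1.82 V; 13 ≥ 1.82 ✓.

I_D ≈ 0.68 mA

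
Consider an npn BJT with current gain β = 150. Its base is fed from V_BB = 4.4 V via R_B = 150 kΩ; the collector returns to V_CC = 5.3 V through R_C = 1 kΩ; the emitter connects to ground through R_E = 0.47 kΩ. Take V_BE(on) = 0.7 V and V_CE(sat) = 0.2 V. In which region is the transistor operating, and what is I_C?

Assume active. Base-emitter loop: I_B = (V_BB − V_BE)/(R_B + (β+1)R_E) = (4.4 − 0.7)/(150 + 151×0.47) = 0.0167 mA.
I_C = β·I_B = 150×0.0167 = 2.51 mA.
V_CE = V_CC − I_C·R_C − I_E·R_E = 5.3 − 2.51×1 − 2.53×0.47 = 1.6 V > V_CE(sat), so the active-region assumption holds.

active; I_C ≈ 2.5 mA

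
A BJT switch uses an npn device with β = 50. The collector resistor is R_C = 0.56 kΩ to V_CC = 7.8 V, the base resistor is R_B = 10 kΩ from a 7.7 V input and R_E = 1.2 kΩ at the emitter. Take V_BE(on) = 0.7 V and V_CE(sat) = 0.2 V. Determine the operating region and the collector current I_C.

saturation; I_C ≈ 4.2 mA

Assume active: I_B = (7.7 − 0.7)/(10 + 51×1.2) = 0.0983 mA, I_C = β·I_B = 4.92 mA.
Then V_CE = 7.8 − 4.92×0.56 − 5.01×1.2 = -0.97 V < 0.2 V — the active assumption fails.
Re-solve with V_CE = 0.2 V. KCL at the emitter: V_E/R_E = (V_BB−0.7−V_E)/R_B + (V_CC−0.2−V_E)/R_C, giving V_E = 5.25 V.
I_C = (V_CC − 0.2 − V_E)/R_C = (7.6 − 5.25)/0.56 = 4.2 mA.
Check: I_B = (7 − 5.25)/10 = 0.175 mA, and β·I_B = 8.76 mA > I_C, confirming saturation.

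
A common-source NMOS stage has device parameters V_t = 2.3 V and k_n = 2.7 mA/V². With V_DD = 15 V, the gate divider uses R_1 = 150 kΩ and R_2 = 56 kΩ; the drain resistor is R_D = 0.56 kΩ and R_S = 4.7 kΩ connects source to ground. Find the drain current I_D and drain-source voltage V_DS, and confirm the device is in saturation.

V_G = V_DD·R_2/(R_1+R_2) = 15×56/206 = 4.08 V.
Assume saturation: I_D = (k_n/2)(V_GS − V_t)² with V_GS = V_G − I_D·R_S = 4.08 − 4.7·I_D.
Substituting gives 29.8·I_D² − 23.6·I_D + 4.27 = 0, with roots I_D = 0.281 or 0.509 mA.
The root I_D = 0.509 mA gives V_GS = 1.69 V ≤ V_t, so take I_D = 0.281 mA.
Then V_GS = 2.76 V and V_DS = V_DD − I_D(R_D+R_S) = 15 − 0.281×5.26 = 13.5 V.
Saturation requires V_DS ≥ V_GS − V_t = 0.456 V; 13.5 ≥ 0.456 ✓.

I_D ≈ 0.28 mA, V_DS ≈ 14 V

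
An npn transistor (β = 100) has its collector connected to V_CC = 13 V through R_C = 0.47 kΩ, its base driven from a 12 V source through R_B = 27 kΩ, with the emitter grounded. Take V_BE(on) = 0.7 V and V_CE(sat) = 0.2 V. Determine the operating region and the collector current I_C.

saturation; I_C ≈ 27 mA

Assume active: I_B = (12 − 0.7)/27 = 0.419 mA, giving I_C = β·I_B = 41.9 mA.
But then V_CE = 13 − 41.9×0.47 = -6.67 V < V_CE(sat) = 0.2 V — impossible in the active region.
So the transistor is saturated. With V_CE = 0.2 V, I_C = (V_CC − 0.2)/R_C = 12.8/0.47 = 27.2 mA.
Check: β·I_B = 41.9 mA > I_C = 27.2 mA, confirming saturation.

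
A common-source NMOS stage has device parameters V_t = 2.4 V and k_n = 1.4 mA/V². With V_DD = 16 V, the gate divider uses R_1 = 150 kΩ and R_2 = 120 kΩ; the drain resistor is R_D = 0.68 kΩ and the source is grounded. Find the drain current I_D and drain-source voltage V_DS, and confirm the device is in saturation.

V_G = V_DD·R_2/(R_1+R_2) = 16×120/270 = 7.11 V. With the source grounded, V_GS = V_G = 7.11 V.
Assume saturation: I_D = (k_n/2)(V_GS − V_t)² = (1.4/2)×(7.11 − 2.4)² = 0.7×4.71² = 15.5 mA.
V_DS = V_DD − I_D·R_D = 16 − 15.5×0.68 = 5.44 V.
Saturation requires V_DS ≥ V_GS − V_t = 4.71 V; 5.44 ≥ 4.71 ✓.

I_D ≈ 16 mA, V_DS ≈ 5.4 V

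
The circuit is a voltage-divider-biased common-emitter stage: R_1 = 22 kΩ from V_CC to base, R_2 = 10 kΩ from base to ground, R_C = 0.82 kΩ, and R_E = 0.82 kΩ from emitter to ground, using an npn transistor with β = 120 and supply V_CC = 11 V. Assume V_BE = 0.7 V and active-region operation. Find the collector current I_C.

Thevenize the base divider: V_Th = V_CC·R_2/(R_1+R_2) = 11×10/32 = 3.44 V, R_Th = R_1‖R_2 = 6.88 kΩ.
Base-emitter loop: V_Th = I_B·R_Th + V_BE + (β+1)I_B·R_E, so I_B = (3.44 − 0.7) / (6.88 + 121×0.82) = 0.0258 mA.
I_C = β·I_B = 120×0.0258 = 3.1 mA, and I_E = (β+1)I_B = 3.12 mA.
V_CE = V_CC − I_C·R_C − I_E·R_E = 11 − 3.1×0.82 − 3.12×0.82 = 5.9 V.
V_CE = 5.9 V > 0.2 V confirms active-region operation.

I_C ≈ 3.1 mA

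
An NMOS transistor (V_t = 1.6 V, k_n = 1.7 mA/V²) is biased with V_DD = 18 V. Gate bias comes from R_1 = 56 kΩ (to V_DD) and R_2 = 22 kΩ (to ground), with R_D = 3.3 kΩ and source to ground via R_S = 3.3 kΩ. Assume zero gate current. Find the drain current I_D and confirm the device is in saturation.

V_G = V_DD·R_2/(R_1+R_2) = 18×22/78 = 5.08 V.
Assume saturation: I_D = (k_n/2)(V_GS − V_t)² with V_GS = V_G − I_D·R_S = 5.08 − 3.3·I_D.
Substituting gives 9.26·I_D² − 20.5·I_D + 10.3 = 0, with roots I_D = 0.766 or 1.45 mA.
The root I_D = 1.45 mA gives V_GS = 0.294 V ≤ V_t, so take I_D = 0.766 mA.
Then V_GS = 2.55 V and V_DS = V_DD − I_D(R_D+R_S) = 18 − 0.766×6.6 = 12.9 V.
Saturation requires V_DS ≥ V_GS − V_t = 0.949 V; 12.9 ≥ 0.949 ✓.

I_D ≈ 0.77 mA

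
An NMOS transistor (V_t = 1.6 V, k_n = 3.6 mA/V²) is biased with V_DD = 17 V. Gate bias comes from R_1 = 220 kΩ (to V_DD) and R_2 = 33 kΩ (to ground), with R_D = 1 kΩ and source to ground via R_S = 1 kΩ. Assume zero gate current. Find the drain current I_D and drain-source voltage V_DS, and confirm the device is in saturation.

V_G = V_DD·R_2/(R_1+R_2) = 17×33/253 = 2.22 V.
Assume saturation: I_D = (k_n/2)(V_GS − V_t)² with V_GS = V_G − I_D·R_S = 2.22 − 1·I_D.
Substituting gives 1.8·I_D² − 3.22·I_D + 0.686 = 0, with roots I_D = 0.247 or 1.54 mA.
The root I_D = 1.54 mA gives V_GS = 0.674 V ≤ V_t, so take I_D = 0.247 mA.
Then V_GS = 1.97 V and V_DS = V_DD − I_D(R_D+R_S) = 17 − 0.247×2 = 16.5 V.
Saturation requires V_DS ≥ V_GS − V_t = 0.37 V; 16.5 ≥ 0.37 ✓.

I_D ≈ 0.25 mA, V_DS ≈ 17 V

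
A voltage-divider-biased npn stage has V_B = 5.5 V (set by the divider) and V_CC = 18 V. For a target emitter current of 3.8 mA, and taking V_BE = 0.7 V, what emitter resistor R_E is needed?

R_E ≈ 1.3 kΩ

V_E = V_B − V_BE = 5.5 − 0.7 = 4.8 V.
R_E = V_E / I_E = 4.8 / 3.8 = 1.26 kΩ.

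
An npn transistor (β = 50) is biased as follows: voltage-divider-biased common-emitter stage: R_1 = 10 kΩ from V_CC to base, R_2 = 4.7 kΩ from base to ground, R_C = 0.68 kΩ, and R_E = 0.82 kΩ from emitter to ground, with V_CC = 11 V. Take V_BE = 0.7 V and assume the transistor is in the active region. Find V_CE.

V_CE ≈ 6.3 V

Thevenize the base divider: V_Th = V_CC·R_2/(R_1+R_2) = 11×4.7/14.7 = 3.52 V, R_Th = R_1‖R_2 = 3.2 kΩ.
Base-emitter loop: V_Th = I_B·R_Th + V_BE + (β+1)I_B·R_E, so I_B = (3.52 − 0.7) / (3.2 + 51×0.82) = 0.0626 mA.
I_C = β·I_B = 50×0.0626 = 3.13 mA, and I_E = (β+1)I_B = 3.19 mA.
V_CE = V_CC − I_C·R_C − I_E·R_E = 11 − 3.13×0.68 − 3.19×0.82 = 6.26 V.
V_CE = 6.26 V > 0.2 V confirms active-region operation.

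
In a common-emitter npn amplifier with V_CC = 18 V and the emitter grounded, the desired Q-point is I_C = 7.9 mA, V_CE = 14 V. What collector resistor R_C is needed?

R_C ≈ 0.51 kΩ

Collector loop: V_CC = I_C·R_C + V_CE.
R_C = (V_CC − V_CE)/I_C = (18 − 14)/7.9 = 0.506 kΩ.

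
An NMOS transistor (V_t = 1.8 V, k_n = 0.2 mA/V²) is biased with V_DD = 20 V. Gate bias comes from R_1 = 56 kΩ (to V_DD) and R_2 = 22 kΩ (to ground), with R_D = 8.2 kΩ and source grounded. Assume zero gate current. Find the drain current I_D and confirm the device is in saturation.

I_D ≈ 1.5 mA

V_G = V_DD·R_2/(R_1+R_2) = 20×22/78 = 5.64 V. With the source grounded, V_GS = V_G = 5.64 V.
Assume saturation: I_D = (k_n/2)(V_GS − V_t)² = (0.2/2)×(5.64 − 1.8)² = 0.1×3.84² = 1.48 mA.
V_DS = V_DD − I_D·R_D = 20 − 1.48×8.2 = 7.9 V.
Saturation requires V_DS ≥ V_GS − V_t = 3.84 V; 7.9 ≥ 3.84 ✓.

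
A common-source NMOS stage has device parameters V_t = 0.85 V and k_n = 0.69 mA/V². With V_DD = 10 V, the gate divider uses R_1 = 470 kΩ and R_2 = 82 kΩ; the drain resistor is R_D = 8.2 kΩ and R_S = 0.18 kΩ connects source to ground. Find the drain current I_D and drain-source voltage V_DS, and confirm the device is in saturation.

V_G = V_DD·R_2/(R_1+R_2) = 10×82/552 = 1.49 V.
Assume saturation: I_D = (k_n/2)(V_GS − V_t)² with V_GS = V_G − I_D·R_S = 1.49 − 0.18·I_D.
Substituting gives 0.0112·I_D² − 1.08·I_D + 0.139 = 0, with roots I_D = 0.129 or 96.4 mA.
The root I_D = 96.4 mA gives V_GS = -15.9 V ≤ V_t, so take I_D = 0.129 mA.
Then V_GS = 1.46 V and V_DS = V_DD − I_D(R_D+R_S) = 10 − 0.129×8.38 = 8.92 V.
Saturation requires V_DS ≥ V_GS − V_t = 0.612 V; 8.92 ≥ 0.612 ✓.

I_D ≈ 0.13 mA, V_DS ≈ 8.9 V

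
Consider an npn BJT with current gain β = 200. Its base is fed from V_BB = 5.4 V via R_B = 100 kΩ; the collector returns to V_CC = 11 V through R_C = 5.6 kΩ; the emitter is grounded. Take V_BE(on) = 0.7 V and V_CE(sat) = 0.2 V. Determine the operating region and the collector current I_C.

Assume active: I_B = (5.4 − 0.7)/100 = 0.047 mA, giving I_C = β·I_B = 9.4 mA.
But then V_CE = 11 − 9.4×5.6 = -41.6 V < V_CE(sat) = 0.2 V — impossible in the active region.
So the transistor is saturated. With V_CE = 0.2 V, I_C = (V_CC − 0.2)/R_C = 10.8/5.6 = 1.93 mA.
Check: β·I_B = 9.4 mA > I_C = 1.93 mA, confirming saturation.

saturation; I_C ≈ 1.9 mA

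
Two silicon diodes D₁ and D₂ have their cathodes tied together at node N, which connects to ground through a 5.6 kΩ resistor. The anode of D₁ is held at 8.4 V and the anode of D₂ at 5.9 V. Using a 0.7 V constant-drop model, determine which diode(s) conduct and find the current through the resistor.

Assume both conduct. Then node N would need to be at both 8.4−0.7 = 7.7 V and 5.9−0.7 = 5.2 V, which is impossible.
Assume only D₁ conducts: V_N = 8.4 − 0.7 = 7.7 V, so I_R = 7.7/5.6 = 1.38 mA.
Check D₂: its anode-to-cathode voltage is 5.9 − 7.7 = -1.8 V < 0.7 V, so it is off. The assumption is consistent.

Only D₁ conducts; I_R ≈ 1.4 mA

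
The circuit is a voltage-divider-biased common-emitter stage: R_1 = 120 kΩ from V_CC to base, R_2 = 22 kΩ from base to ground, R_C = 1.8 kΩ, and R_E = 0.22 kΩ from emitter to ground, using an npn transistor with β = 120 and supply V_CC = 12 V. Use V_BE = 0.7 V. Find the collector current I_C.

I_C ≈ 3.1 mA

Thevenize the base divider: V_Th = V_CC·R_2/(R_1+R_2) = 12×22/142 = 1.86 V, R_Th = R_1‖R_2 = 18.6 kΩ.
Base-emitter loop: V_Th = I_B·R_Th + V_BE + (β+1)I_B·R_E, so I_B = (1.86 − 0.7) / (18.6 + 121×0.22) = 0.0256 mA.
I_C = β·I_B = 120×0.0256 = 3.08 mA, and I_E = (β+1)I_B = 3.1 mA.
V_CE = V_CC − I_C·R_C − I_E·R_E = 12 − 3.08×1.8 − 3.1×0.22 = 5.78 V.
V_CE = 5.78 V > 0.2 V confirms active-region operation.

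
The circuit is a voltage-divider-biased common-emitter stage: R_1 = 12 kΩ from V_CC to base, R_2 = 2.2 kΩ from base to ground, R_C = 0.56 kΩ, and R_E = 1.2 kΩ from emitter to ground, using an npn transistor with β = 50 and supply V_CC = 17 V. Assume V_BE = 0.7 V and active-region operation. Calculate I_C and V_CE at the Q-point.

I_C ≈ 1.5 mA, V_CE ≈ 14 V

Thevenize the base divider: V_Th = V_CC·R_2/(R_1+R_2) = 17×2.2/14.2 = 2.63 V, R_Th = R_1‖R_2 = 1.86 kΩ.
Base-emitter loop: V_Th = I_B·R_Th + V_BE + (β+1)I_B·R_E, so I_B = (2.63 − 0.7) / (1.86 + 51×1.2) = 0.0307 mA.
I_C = β·I_B = 50×0.0307 = 1.53 mA, and I_E = (β+1)I_B = 1.56 mA.
V_CE = V_CC − I_C·R_C − I_E·R_E = 17 − 1.53×0.56 − 1.56×1.2 = 14.3 V.
V_CE = 14.3 V > 0.2 V confirms active-region operation.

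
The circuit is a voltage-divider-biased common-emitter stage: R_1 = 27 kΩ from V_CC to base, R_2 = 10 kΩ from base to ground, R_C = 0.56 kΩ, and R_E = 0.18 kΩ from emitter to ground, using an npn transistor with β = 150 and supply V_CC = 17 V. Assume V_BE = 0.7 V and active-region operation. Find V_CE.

V_CE ≈ 4.4 V

Thevenize the base divider: V_Th = V_CC·R_2/(R_1+R_2) = 17×10/37 = 4.59 V, R_Th = R_1‖R_2 = 7.3 kΩ.
Base-emitter loop: V_Th = I_B·R_Th + V_BE + (β+1)I_B·R_E, so I_B = (4.59 − 0.7) / (7.3 + 151×0.18) = 0.113 mA.
I_C = β·I_B = 150×0.113 = 16.9 mA, and I_E = (β+1)I_B = 17.1 mA.
V_CE = V_CC − I_C·R_C − I_E·R_E = 17 − 16.9×0.56 − 17.1×0.18 = 4.44 V.
V_CE = 4.44 V > 0.2 V confirms active-region operation.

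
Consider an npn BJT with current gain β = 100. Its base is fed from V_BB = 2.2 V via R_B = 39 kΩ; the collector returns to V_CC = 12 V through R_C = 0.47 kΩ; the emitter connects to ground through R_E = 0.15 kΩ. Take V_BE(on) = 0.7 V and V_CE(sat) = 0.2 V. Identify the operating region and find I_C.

Assume active. Base-emitter loop: I_B = (V_BB − V_BE)/(R_B + (β+1)R_E) = (2.2 − 0.7)/(39 + 101×0.15) = 0.0277 mA.
I_C = β·I_B = 100×0.0277 = 2.77 mA.
V_CE = V_CC − I_C·R_C − I_E·R_E = 12 − 2.77×0.47 − 2.8×0.15 = 10.3 V > V_CE(sat), so the active-region assumption holds.

active; I_C ≈ 2.8 mA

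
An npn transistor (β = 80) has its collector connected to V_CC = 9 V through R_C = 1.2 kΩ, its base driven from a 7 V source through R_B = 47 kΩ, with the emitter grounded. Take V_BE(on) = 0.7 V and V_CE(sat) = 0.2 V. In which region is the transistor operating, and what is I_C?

Assume active: I_B = (7 − 0.7)/47 = 0.134 mA, giving I_C = β·I_B = 10.7 mA.
But then V_CE = 9 − 10.7×1.2 = -3.87 V < V_CE(sat) = 0.2 V — impossible in the active region.
So the transistor is saturated. With V_CE = 0.2 V, I_C = (V_CC − 0.2)/R_C = 8.8/1.2 = 7.33 mA.
Check: β·I_B = 10.7 mA > I_C = 7.33 mA, confirming saturation.

saturation; I_C ≈ 7.3 mA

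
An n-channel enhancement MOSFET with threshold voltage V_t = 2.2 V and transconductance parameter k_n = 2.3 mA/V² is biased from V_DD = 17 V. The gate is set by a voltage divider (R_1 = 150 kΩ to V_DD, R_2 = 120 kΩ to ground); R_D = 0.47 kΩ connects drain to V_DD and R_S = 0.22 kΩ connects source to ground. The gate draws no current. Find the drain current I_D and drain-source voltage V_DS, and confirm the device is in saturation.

I_D ≈ 11 mA, V_DS ≈ 9.7 V

V_G = V_DD·R_2/(R_1+R_2) = 17×120/270 = 7.56 V.
Assume saturation: I_D = (k_n/2)(V_GS − V_t)² with V_GS = V_G − I_D·R_S = 7.56 − 0.22·I_D.
Substituting gives 0.0557·I_D² − 3.71·I_D + 33 = 0, with roots I_D = 10.6 or 56.1 mA.
The root I_D = 56.1 mA gives V_GS = -4.78 V ≤ V_t, so take I_D = 10.6 mA.
Then V_GS = 5.23 V and V_DS = V_DD − I_D(R_D+R_S) = 17 − 10.6×0.69 = 9.71 V.
Saturation requires V_DS ≥ V_GS − V_t = 3.03 V; 9.71 ≥ 3.03 ✓.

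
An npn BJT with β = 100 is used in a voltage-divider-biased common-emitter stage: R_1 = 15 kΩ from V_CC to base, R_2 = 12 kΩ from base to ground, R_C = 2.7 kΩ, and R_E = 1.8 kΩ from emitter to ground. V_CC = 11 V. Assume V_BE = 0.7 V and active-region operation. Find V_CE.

Thevenize the base divider: V_Th = V_CC·R_2/(R_1+R_2) = 11×12/27 = 4.89 V, R_Th = R_1‖R_2 = 6.67 kΩ.
Base-emitter loop: V_Th = I_B·R_Th + V_BE + (β+1)I_B·R_E, so I_B = (4.89 − 0.7) / (6.67 + 101×1.8) = 0.0222 mA.
I_C = β·I_B = 100×0.0222 = 2.22 mA, and I_E = (β+1)I_B = 2.24 mA.
V_CE = V_CC − I_C·R_C − I_E·R_E = 11 − 2.22×2.7 − 2.24×1.8 = 0.958 V.
V_CE = 0.958 V > 0.2 V confirms active-region operation.

V_CE ≈ 0.96 V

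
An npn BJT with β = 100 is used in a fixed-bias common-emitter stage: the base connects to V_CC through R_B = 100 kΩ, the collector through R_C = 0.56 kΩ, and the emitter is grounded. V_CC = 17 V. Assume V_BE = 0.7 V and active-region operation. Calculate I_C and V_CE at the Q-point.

Base loop: V_CC = I_B·R_B + V_BE, so I_B = (17 − 0.7)/100 kΩ = 0.163 mA.
In the active region I_C = β·I_B = 100 × 0.163 = 16.3 mA.
Collector loop: V_CE = V_CC − I_C·R_C = 17 − 16.3×0.56 = 7.87 V.
Since V_CE = 7.87 V > V_CE(sat) ≈ 0.2 V, the transistor is in the active region as assumed.

I_C ≈ 16 mA, V_CE ≈ 7.9 V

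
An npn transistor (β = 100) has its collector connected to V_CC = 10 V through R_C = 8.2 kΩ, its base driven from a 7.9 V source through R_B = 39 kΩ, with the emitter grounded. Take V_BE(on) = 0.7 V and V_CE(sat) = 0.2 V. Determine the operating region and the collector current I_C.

saturation; I_C ≈ 1.2 mA

Assume active: I_B = (7.9 − 0.7)/39 = 0.185 mA, giving I_C = β·I_B = 18.5 mA.
But then V_CE = 10 − 18.5×8.2 = -141 V < V_CE(sat) = 0.2 V — impossible in the active region.
So the transistor is saturated. With V_CE = 0.2 V, I_C = (V_CC − 0.2)/R_C = 9.8/8.2 = 1.2 mA.
Check: β·I_B = 18.5 mA > I_C = 1.2 mA, confirming saturation.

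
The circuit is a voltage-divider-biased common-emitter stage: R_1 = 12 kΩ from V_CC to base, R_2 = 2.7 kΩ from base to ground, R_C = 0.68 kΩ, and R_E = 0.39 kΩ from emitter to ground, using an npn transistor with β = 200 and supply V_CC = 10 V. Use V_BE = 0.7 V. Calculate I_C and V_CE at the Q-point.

I_C ≈ 2.8 mA, V_CE ≈ 7 V

Thevenize the base divider: V_Th = V_CC·R_2/(R_1+R_2) = 10×2.7/14.7 = 1.84 V, R_Th = R_1‖R_2 = 2.2 kΩ.
Base-emitter loop: V_Th = I_B·R_Th + V_BE + (β+1)I_B·R_E, so I_B = (1.84 − 0.7) / (2.2 + 201×0.39) = 0.0141 mA.
I_C = β·I_B = 200×0.0141 = 2.82 mA, and I_E = (β+1)I_B = 2.83 mA.
V_CE = V_CC − I_C·R_C − I_E·R_E = 10 − 2.82×0.68 − 2.83×0.39 = 6.98 V.
V_CE = 6.98 V > 0.2 V confirms active-region operation.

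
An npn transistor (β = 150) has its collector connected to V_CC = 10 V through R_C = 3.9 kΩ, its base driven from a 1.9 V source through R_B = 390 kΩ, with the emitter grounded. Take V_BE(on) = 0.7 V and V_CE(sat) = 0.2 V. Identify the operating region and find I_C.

Assume active. Base-emitter loop: I_B = (V_BB − V_BE)/R_B = (1.9 − 0.7)/390 = 0.00308 mA.
I_C = β·I_B = 150×0.00308 = 0.462 mA.
V_CE = V_CC − I_C·R_C = 10 − 0.462×3.9 = 8.2 V > V_CE(sat), so the active-region assumption holds.

active; I_C ≈ 0.46 mA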